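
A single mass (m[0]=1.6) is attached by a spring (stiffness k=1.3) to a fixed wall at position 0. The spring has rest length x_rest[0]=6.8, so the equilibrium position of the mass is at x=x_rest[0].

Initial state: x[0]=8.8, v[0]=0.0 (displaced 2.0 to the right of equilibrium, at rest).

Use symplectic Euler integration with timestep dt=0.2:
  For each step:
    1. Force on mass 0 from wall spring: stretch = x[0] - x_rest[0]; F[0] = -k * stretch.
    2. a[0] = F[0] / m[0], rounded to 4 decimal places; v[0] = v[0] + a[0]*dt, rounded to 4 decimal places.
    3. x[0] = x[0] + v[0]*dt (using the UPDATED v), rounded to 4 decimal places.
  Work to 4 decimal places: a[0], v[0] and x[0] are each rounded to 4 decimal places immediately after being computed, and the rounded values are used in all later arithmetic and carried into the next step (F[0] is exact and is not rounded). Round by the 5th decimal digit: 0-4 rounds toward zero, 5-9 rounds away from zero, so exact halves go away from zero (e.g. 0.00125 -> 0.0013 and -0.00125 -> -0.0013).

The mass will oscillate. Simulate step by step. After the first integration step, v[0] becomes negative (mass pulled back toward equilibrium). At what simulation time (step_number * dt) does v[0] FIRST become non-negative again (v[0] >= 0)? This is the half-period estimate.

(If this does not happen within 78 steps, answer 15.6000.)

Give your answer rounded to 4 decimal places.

Answer: 3.6000

Derivation:
Step 0: x=[8.8000] v=[0.0000]
Step 1: x=[8.7350] v=[-0.3250]
Step 2: x=[8.6071] v=[-0.6394]
Step 3: x=[8.4205] v=[-0.9331]
Step 4: x=[8.1812] v=[-1.1964]
Step 5: x=[7.8970] v=[-1.4208]
Step 6: x=[7.5772] v=[-1.5991]
Step 7: x=[7.2321] v=[-1.7254]
Step 8: x=[6.8730] v=[-1.7956]
Step 9: x=[6.5115] v=[-1.8075]
Step 10: x=[6.1594] v=[-1.7606]
Step 11: x=[5.8281] v=[-1.6565]
Step 12: x=[5.5284] v=[-1.4986]
Step 13: x=[5.2700] v=[-1.2920]
Step 14: x=[5.0613] v=[-1.0434]
Step 15: x=[4.9091] v=[-0.7609]
Step 16: x=[4.8184] v=[-0.4536]
Step 17: x=[4.7921] v=[-0.1316]
Step 18: x=[4.8310] v=[0.1947]
First v>=0 after going negative at step 18, time=3.6000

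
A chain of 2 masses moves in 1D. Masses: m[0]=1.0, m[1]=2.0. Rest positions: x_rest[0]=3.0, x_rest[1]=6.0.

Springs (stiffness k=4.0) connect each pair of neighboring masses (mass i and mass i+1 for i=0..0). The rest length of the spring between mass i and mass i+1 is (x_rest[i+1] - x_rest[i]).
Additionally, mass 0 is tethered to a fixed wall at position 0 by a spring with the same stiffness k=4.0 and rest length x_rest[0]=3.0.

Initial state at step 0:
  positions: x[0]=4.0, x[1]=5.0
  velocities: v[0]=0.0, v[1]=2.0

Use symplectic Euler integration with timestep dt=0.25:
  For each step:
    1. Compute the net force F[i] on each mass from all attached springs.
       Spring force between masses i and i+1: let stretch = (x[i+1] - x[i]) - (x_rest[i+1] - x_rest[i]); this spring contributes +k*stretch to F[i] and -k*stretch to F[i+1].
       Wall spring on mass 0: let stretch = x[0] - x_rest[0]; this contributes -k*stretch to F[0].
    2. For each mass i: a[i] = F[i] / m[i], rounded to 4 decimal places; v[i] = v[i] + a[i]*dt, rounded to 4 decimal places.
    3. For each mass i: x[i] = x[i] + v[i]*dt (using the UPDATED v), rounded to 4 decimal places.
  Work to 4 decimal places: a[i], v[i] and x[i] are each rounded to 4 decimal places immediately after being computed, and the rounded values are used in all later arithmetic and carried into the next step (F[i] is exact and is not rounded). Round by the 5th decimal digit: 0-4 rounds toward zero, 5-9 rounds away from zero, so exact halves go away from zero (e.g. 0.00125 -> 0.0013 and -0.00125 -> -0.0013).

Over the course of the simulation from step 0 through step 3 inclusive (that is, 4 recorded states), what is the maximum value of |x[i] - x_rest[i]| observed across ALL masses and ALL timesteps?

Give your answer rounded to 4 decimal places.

Answer: 1.2188

Derivation:
Step 0: x=[4.0000 5.0000] v=[0.0000 2.0000]
Step 1: x=[3.2500 5.7500] v=[-3.0000 3.0000]
Step 2: x=[2.3125 6.5625] v=[-3.7500 3.2500]
Step 3: x=[1.8594 7.2188] v=[-1.8125 2.6250]
Max displacement = 1.2188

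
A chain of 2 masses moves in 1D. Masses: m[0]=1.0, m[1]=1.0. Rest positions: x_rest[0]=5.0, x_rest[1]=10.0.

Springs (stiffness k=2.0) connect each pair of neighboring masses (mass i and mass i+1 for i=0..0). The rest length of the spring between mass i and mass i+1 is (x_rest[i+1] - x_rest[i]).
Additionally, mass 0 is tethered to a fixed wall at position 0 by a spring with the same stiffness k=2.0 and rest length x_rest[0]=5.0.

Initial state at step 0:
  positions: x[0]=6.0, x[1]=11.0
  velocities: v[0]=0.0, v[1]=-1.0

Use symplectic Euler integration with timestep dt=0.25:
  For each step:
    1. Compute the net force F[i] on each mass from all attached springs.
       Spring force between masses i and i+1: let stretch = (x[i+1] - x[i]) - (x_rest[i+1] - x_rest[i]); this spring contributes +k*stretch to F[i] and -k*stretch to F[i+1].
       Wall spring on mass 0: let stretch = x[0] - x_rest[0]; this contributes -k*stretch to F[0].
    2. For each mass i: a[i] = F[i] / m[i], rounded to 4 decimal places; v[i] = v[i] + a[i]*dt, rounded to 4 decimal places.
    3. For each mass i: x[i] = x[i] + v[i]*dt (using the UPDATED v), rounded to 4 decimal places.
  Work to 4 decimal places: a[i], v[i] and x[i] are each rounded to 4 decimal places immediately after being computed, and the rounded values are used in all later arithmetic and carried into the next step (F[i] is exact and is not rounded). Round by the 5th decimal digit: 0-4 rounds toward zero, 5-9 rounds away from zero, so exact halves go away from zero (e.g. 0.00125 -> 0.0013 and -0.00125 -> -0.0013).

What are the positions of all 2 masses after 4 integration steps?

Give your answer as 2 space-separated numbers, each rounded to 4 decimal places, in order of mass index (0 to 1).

Step 0: x=[6.0000 11.0000] v=[0.0000 -1.0000]
Step 1: x=[5.8750 10.7500] v=[-0.5000 -1.0000]
Step 2: x=[5.6250 10.5156] v=[-1.0000 -0.9375]
Step 3: x=[5.2832 10.2949] v=[-1.3672 -0.8828]
Step 4: x=[4.9075 10.0727] v=[-1.5030 -0.8887]

Answer: 4.9075 10.0727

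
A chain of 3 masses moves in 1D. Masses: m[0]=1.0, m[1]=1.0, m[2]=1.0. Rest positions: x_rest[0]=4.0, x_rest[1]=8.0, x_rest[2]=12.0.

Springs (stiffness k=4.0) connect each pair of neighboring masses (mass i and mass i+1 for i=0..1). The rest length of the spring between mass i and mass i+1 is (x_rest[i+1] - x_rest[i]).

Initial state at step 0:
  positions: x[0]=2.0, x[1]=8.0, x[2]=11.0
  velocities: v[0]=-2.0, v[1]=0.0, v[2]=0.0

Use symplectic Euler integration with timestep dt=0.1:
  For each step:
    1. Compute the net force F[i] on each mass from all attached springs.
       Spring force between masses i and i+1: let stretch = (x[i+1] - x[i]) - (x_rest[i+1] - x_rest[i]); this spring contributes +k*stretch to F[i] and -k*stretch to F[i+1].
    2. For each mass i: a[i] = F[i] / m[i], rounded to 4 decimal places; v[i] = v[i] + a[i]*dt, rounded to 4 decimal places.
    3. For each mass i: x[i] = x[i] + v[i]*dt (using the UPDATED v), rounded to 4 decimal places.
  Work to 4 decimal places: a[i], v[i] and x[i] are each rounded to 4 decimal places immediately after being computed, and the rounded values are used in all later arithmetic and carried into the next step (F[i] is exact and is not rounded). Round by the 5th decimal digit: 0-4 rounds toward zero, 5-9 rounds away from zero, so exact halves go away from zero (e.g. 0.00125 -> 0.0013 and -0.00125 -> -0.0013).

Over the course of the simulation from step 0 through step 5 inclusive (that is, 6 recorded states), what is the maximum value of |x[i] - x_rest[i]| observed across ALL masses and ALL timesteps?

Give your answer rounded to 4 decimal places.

Answer: 2.1600

Derivation:
Step 0: x=[2.0000 8.0000 11.0000] v=[-2.0000 0.0000 0.0000]
Step 1: x=[1.8800 7.8800 11.0400] v=[-1.2000 -1.2000 0.4000]
Step 2: x=[1.8400 7.6464 11.1136] v=[-0.4000 -2.3360 0.7360]
Step 3: x=[1.8723 7.3192 11.2085] v=[0.3226 -3.2717 0.9491]
Step 4: x=[1.9624 6.9297 11.3078] v=[0.9014 -3.8947 0.9934]
Step 5: x=[2.0912 6.5167 11.3920] v=[1.2883 -4.1304 0.8422]
Max displacement = 2.1600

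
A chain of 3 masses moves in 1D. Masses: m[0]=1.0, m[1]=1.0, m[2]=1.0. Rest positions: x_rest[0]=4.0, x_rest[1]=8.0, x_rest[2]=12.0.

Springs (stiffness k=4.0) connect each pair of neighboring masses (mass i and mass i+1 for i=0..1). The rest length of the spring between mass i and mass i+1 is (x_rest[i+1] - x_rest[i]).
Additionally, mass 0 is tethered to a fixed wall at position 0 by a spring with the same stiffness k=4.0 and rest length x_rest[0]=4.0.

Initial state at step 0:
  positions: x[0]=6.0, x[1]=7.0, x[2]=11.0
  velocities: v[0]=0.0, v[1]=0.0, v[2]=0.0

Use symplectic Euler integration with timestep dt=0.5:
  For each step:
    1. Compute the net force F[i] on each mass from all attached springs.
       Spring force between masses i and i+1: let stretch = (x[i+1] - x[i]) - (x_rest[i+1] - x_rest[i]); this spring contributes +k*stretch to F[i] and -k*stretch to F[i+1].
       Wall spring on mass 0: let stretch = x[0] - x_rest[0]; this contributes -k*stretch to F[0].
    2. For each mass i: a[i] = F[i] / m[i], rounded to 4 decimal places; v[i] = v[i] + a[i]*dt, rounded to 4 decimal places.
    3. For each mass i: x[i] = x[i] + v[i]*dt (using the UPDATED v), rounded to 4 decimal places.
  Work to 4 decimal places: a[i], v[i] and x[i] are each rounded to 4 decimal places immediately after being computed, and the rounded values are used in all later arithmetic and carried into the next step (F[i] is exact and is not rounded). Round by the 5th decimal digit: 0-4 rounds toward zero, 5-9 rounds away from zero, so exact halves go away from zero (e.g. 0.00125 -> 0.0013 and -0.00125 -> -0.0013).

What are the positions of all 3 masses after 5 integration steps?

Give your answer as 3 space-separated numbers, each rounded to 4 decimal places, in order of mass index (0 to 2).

Answer: 7.0000 6.0000 13.0000

Derivation:
Step 0: x=[6.0000 7.0000 11.0000] v=[0.0000 0.0000 0.0000]
Step 1: x=[1.0000 10.0000 11.0000] v=[-10.0000 6.0000 0.0000]
Step 2: x=[4.0000 5.0000 14.0000] v=[6.0000 -10.0000 6.0000]
Step 3: x=[4.0000 8.0000 12.0000] v=[0.0000 6.0000 -4.0000]
Step 4: x=[4.0000 11.0000 10.0000] v=[0.0000 6.0000 -4.0000]
Step 5: x=[7.0000 6.0000 13.0000] v=[6.0000 -10.0000 6.0000]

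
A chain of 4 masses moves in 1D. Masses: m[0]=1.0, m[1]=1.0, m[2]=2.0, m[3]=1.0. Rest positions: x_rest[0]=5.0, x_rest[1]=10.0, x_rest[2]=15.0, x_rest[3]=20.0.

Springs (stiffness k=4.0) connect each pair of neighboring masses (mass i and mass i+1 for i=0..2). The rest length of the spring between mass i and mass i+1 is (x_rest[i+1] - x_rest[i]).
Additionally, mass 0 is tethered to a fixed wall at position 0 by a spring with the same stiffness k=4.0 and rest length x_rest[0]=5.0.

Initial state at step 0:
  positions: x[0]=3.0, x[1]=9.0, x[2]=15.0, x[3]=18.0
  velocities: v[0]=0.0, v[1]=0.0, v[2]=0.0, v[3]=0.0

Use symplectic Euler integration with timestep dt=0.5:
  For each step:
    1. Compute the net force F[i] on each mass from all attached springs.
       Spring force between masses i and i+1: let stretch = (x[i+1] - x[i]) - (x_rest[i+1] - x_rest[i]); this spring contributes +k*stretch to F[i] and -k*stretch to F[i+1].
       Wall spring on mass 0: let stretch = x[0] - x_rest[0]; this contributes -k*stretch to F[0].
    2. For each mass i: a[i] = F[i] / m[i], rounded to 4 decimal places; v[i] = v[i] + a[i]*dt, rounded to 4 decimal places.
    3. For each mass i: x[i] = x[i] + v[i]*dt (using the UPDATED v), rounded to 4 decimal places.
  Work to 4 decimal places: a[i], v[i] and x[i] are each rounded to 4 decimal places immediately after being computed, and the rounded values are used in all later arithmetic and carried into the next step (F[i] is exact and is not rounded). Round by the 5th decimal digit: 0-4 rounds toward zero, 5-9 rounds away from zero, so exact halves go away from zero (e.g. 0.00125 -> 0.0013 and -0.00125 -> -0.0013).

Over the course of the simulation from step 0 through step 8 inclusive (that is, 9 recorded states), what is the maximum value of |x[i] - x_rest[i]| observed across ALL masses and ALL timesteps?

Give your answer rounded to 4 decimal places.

Answer: 2.5000

Derivation:
Step 0: x=[3.0000 9.0000 15.0000 18.0000] v=[0.0000 0.0000 0.0000 0.0000]
Step 1: x=[6.0000 9.0000 13.5000 20.0000] v=[6.0000 0.0000 -3.0000 4.0000]
Step 2: x=[6.0000 10.5000 13.0000 20.5000] v=[0.0000 3.0000 -1.0000 1.0000]
Step 3: x=[4.5000 10.0000 15.0000 18.5000] v=[-3.0000 -1.0000 4.0000 -4.0000]
Step 4: x=[4.0000 9.0000 16.2500 18.0000] v=[-1.0000 -2.0000 2.5000 -1.0000]
Step 5: x=[4.5000 10.2500 14.7500 20.7500] v=[1.0000 2.5000 -3.0000 5.5000]
Step 6: x=[6.2500 10.2500 14.0000 22.5000] v=[3.5000 0.0000 -1.5000 3.5000]
Step 7: x=[5.7500 10.0000 15.6250 20.7500] v=[-1.0000 -0.5000 3.2500 -3.5000]
Step 8: x=[3.7500 11.1250 17.0000 18.8750] v=[-4.0000 2.2500 2.7500 -3.7500]
Max displacement = 2.5000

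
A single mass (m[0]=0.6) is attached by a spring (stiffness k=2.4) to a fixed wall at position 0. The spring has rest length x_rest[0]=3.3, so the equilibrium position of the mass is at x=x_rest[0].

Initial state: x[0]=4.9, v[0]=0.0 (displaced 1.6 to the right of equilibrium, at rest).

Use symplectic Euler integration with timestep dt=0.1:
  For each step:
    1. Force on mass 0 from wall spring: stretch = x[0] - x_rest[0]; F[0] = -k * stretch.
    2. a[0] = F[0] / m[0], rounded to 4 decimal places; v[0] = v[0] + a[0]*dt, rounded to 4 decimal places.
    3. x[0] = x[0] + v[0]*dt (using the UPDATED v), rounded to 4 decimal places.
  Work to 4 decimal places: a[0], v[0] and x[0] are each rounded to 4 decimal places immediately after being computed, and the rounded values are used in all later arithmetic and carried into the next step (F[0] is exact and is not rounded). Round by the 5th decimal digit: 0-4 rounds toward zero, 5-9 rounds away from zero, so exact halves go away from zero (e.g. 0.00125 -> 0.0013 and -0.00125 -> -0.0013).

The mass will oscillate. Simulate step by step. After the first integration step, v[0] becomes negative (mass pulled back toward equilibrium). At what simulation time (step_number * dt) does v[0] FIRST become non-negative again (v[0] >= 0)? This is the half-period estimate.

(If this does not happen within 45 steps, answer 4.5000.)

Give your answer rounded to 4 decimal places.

Step 0: x=[4.9000] v=[0.0000]
Step 1: x=[4.8360] v=[-0.6400]
Step 2: x=[4.7106] v=[-1.2544]
Step 3: x=[4.5287] v=[-1.8186]
Step 4: x=[4.2977] v=[-2.3101]
Step 5: x=[4.0268] v=[-2.7092]
Step 6: x=[3.7268] v=[-2.9999]
Step 7: x=[3.4097] v=[-3.1706]
Step 8: x=[3.0883] v=[-3.2145]
Step 9: x=[2.7753] v=[-3.1298]
Step 10: x=[2.4833] v=[-2.9199]
Step 11: x=[2.2240] v=[-2.5932]
Step 12: x=[2.0077] v=[-2.1628]
Step 13: x=[1.8431] v=[-1.6459]
Step 14: x=[1.7368] v=[-1.0631]
Step 15: x=[1.6930] v=[-0.4378]
Step 16: x=[1.7135] v=[0.2050]
First v>=0 after going negative at step 16, time=1.6000

Answer: 1.6000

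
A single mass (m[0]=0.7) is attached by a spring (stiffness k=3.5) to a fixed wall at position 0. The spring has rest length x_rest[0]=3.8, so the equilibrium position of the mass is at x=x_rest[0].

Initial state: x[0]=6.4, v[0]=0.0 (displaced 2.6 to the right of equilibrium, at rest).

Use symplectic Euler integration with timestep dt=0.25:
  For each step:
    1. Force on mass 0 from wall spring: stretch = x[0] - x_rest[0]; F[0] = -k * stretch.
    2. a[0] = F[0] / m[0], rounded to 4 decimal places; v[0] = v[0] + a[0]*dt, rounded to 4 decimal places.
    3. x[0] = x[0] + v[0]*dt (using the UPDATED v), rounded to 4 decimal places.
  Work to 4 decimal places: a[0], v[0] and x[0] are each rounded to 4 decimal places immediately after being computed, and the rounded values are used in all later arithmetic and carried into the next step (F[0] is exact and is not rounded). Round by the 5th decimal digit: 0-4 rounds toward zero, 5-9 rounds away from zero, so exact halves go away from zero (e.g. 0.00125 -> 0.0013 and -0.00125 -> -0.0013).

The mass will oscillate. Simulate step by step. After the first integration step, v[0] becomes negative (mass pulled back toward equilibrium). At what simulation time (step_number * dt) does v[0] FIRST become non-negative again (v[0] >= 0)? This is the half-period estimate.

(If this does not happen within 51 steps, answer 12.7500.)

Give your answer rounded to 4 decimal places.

Step 0: x=[6.4000] v=[0.0000]
Step 1: x=[5.5875] v=[-3.2500]
Step 2: x=[4.2164] v=[-5.4844]
Step 3: x=[2.7152] v=[-6.0049]
Step 4: x=[1.5530] v=[-4.6489]
Step 5: x=[1.0930] v=[-1.8402]
Step 6: x=[1.4789] v=[1.5436]
First v>=0 after going negative at step 6, time=1.5000

Answer: 1.5000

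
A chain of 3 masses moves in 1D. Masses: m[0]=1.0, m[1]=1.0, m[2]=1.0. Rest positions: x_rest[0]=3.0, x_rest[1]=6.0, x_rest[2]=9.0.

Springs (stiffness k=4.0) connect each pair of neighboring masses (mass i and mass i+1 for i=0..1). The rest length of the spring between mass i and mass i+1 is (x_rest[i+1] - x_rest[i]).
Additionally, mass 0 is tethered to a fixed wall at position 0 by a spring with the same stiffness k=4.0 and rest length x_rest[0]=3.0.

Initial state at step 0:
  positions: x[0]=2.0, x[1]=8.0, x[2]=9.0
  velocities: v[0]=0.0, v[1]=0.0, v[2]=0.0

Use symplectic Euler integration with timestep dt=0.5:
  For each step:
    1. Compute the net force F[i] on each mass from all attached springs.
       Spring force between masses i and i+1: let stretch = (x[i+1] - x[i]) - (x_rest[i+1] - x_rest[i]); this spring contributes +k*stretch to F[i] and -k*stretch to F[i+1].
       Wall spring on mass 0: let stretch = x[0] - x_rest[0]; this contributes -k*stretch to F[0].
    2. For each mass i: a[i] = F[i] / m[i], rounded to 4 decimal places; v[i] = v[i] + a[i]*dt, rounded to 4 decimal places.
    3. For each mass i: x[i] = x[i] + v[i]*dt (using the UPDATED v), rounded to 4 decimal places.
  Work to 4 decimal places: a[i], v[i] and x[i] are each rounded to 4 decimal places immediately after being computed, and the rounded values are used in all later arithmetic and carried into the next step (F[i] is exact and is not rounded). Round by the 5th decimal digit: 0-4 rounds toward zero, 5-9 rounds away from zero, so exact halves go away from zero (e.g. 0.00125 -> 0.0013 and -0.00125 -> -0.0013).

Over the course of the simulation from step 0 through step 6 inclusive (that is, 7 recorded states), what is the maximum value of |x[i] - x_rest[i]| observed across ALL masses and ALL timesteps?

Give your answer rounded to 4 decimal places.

Answer: 3.0000

Derivation:
Step 0: x=[2.0000 8.0000 9.0000] v=[0.0000 0.0000 0.0000]
Step 1: x=[6.0000 3.0000 11.0000] v=[8.0000 -10.0000 4.0000]
Step 2: x=[1.0000 9.0000 8.0000] v=[-10.0000 12.0000 -6.0000]
Step 3: x=[3.0000 6.0000 9.0000] v=[4.0000 -6.0000 2.0000]
Step 4: x=[5.0000 3.0000 10.0000] v=[4.0000 -6.0000 2.0000]
Step 5: x=[0.0000 9.0000 7.0000] v=[-10.0000 12.0000 -6.0000]
Step 6: x=[4.0000 4.0000 9.0000] v=[8.0000 -10.0000 4.0000]
Max displacement = 3.0000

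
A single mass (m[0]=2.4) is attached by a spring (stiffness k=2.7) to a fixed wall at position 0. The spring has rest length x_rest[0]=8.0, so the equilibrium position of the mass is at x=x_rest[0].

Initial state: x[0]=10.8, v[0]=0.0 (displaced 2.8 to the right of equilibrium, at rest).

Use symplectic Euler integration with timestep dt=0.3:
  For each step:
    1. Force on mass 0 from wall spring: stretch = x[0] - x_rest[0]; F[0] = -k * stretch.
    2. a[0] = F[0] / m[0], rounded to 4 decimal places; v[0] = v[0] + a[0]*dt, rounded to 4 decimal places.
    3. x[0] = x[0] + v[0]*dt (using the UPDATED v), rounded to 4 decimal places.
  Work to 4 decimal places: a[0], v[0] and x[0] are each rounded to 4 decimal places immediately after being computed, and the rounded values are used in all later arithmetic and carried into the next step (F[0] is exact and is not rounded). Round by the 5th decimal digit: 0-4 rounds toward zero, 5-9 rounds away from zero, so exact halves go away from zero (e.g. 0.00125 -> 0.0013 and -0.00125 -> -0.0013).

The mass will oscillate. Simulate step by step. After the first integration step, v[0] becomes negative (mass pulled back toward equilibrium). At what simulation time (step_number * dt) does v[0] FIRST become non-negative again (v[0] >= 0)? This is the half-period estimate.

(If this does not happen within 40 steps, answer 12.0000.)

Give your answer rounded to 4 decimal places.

Step 0: x=[10.8000] v=[0.0000]
Step 1: x=[10.5165] v=[-0.9450]
Step 2: x=[9.9782] v=[-1.7943]
Step 3: x=[9.2396] v=[-2.4620]
Step 4: x=[8.3755] v=[-2.8804]
Step 5: x=[7.4734] v=[-3.0071]
Step 6: x=[6.6246] v=[-2.8294]
Step 7: x=[5.9150] v=[-2.3652]
Step 8: x=[5.4166] v=[-1.6615]
Step 9: x=[5.1797] v=[-0.7896]
Step 10: x=[5.2284] v=[0.1622]
First v>=0 after going negative at step 10, time=3.0000

Answer: 3.0000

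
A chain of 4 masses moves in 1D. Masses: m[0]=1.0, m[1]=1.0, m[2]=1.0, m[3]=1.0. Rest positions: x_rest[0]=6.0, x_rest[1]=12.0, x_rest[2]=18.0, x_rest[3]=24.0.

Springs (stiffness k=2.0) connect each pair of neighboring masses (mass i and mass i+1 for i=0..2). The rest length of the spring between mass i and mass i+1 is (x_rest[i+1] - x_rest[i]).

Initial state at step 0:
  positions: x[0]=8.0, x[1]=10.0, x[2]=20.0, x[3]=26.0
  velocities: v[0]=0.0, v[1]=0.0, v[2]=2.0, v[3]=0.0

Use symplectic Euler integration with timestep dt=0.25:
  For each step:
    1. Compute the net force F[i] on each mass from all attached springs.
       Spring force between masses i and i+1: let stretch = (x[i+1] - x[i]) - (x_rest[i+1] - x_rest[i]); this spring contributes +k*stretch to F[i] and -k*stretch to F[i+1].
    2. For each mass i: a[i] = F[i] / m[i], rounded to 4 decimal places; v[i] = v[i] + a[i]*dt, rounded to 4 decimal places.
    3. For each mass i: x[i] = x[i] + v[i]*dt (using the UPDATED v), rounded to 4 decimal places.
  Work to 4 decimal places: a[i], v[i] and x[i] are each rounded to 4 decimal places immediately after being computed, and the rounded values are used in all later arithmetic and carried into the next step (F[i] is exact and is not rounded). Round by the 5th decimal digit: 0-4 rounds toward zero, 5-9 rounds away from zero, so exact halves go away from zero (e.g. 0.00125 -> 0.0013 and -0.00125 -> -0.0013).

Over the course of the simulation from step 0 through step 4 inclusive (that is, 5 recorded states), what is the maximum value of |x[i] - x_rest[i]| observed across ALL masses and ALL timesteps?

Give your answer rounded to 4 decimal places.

Answer: 3.8057

Derivation:
Step 0: x=[8.0000 10.0000 20.0000 26.0000] v=[0.0000 0.0000 2.0000 0.0000]
Step 1: x=[7.5000 11.0000 20.0000 26.0000] v=[-2.0000 4.0000 0.0000 0.0000]
Step 2: x=[6.6875 12.6875 19.6250 26.0000] v=[-3.2500 6.7500 -1.5000 0.0000]
Step 3: x=[5.8750 14.4922 19.1797 25.9531] v=[-3.2500 7.2188 -1.7813 -0.1875]
Step 4: x=[5.3897 15.8057 18.9951 25.8096] v=[-1.9414 5.2540 -0.7384 -0.5742]
Max displacement = 3.8057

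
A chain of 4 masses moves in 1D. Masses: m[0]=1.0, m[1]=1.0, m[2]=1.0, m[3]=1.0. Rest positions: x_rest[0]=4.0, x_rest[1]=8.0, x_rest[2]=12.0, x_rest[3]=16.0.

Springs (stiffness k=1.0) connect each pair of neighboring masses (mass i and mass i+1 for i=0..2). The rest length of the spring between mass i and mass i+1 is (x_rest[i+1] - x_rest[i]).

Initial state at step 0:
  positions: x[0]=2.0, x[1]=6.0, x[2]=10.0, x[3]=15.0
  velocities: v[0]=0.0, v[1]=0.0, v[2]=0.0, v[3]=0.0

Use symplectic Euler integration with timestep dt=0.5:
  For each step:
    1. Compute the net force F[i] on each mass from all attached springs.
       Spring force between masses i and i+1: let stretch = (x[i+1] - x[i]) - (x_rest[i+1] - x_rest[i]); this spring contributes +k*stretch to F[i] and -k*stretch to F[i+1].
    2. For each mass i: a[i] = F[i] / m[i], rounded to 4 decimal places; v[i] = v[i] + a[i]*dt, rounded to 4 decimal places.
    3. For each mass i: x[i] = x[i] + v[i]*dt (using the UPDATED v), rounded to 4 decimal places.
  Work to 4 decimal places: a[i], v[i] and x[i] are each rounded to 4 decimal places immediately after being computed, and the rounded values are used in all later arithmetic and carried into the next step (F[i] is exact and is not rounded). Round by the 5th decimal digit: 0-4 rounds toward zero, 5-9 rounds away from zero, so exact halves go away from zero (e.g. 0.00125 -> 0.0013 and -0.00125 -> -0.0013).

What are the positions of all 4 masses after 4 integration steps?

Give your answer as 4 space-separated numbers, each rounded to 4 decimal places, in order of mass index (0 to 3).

Step 0: x=[2.0000 6.0000 10.0000 15.0000] v=[0.0000 0.0000 0.0000 0.0000]
Step 1: x=[2.0000 6.0000 10.2500 14.7500] v=[0.0000 0.0000 0.5000 -0.5000]
Step 2: x=[2.0000 6.0625 10.5625 14.3750] v=[0.0000 0.1250 0.6250 -0.7500]
Step 3: x=[2.0157 6.2344 10.7032 14.0469] v=[0.0313 0.3438 0.2813 -0.6563]
Step 4: x=[2.0861 6.4689 10.5626 13.8828] v=[0.1407 0.4689 -0.2813 -0.3282]

Answer: 2.0861 6.4689 10.5626 13.8828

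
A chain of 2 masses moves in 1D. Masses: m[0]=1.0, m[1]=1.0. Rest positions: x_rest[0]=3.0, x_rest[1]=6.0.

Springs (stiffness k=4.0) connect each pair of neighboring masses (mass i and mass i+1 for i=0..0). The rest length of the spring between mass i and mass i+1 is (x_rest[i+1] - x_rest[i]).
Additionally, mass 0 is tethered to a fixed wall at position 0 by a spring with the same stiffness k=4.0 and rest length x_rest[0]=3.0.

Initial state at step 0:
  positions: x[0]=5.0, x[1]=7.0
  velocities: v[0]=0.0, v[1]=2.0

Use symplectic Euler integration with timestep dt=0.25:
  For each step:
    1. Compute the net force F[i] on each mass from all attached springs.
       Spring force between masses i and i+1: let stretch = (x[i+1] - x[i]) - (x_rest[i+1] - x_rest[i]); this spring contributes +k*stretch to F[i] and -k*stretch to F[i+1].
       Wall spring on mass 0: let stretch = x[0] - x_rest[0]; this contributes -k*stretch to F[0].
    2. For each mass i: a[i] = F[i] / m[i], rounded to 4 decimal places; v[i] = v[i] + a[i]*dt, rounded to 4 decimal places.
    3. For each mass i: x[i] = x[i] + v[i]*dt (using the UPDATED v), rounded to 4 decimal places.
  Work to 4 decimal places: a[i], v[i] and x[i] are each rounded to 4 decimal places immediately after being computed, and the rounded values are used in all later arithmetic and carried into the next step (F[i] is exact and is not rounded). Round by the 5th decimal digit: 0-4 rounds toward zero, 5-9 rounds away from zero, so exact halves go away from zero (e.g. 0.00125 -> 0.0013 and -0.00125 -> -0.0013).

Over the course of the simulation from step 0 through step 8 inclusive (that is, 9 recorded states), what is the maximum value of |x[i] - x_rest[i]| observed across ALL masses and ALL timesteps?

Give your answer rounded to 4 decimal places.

Step 0: x=[5.0000 7.0000] v=[0.0000 2.0000]
Step 1: x=[4.2500 7.7500] v=[-3.0000 3.0000]
Step 2: x=[3.3125 8.3750] v=[-3.7500 2.5000]
Step 3: x=[2.8125 8.4844] v=[-2.0000 0.4375]
Step 4: x=[3.0274 7.9258] v=[0.8594 -2.2344]
Step 5: x=[3.7100 6.8926] v=[2.7304 -4.1328]
Step 6: x=[4.2608 5.8138] v=[2.2030 -4.3154]
Step 7: x=[4.1346 5.0967] v=[-0.5048 -2.8684]
Step 8: x=[3.2153 4.8891] v=[-3.6773 -0.8305]
Max displacement = 2.4844

Answer: 2.4844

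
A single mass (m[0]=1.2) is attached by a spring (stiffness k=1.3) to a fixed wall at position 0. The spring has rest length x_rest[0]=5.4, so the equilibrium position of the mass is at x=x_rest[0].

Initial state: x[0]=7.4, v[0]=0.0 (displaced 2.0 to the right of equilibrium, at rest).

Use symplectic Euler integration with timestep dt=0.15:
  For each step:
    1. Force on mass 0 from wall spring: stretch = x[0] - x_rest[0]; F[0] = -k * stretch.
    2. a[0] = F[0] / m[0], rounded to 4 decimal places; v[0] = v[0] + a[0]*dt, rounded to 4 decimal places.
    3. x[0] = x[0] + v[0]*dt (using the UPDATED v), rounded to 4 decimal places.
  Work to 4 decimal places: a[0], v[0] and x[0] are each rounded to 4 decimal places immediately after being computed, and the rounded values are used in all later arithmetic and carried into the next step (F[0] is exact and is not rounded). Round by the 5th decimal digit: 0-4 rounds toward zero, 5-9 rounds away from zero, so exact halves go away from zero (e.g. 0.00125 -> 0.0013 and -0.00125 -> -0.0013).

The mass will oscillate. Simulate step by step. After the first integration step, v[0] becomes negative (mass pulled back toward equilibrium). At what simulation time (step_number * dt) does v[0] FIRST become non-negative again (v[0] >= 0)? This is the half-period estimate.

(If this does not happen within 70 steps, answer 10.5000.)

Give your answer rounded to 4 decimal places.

Step 0: x=[7.4000] v=[0.0000]
Step 1: x=[7.3513] v=[-0.3250]
Step 2: x=[7.2550] v=[-0.6421]
Step 3: x=[7.1135] v=[-0.9435]
Step 4: x=[6.9302] v=[-1.2219]
Step 5: x=[6.7096] v=[-1.4706]
Step 6: x=[6.4571] v=[-1.6834]
Step 7: x=[6.1788] v=[-1.8552]
Step 8: x=[5.8815] v=[-1.9818]
Step 9: x=[5.5725] v=[-2.0600]
Step 10: x=[5.2593] v=[-2.0880]
Step 11: x=[4.9495] v=[-2.0651]
Step 12: x=[4.6507] v=[-1.9919]
Step 13: x=[4.3702] v=[-1.8701]
Step 14: x=[4.1148] v=[-1.7028]
Step 15: x=[3.8907] v=[-1.4940]
Step 16: x=[3.7034] v=[-1.2487]
Step 17: x=[3.5575] v=[-0.9730]
Step 18: x=[3.4565] v=[-0.6736]
Step 19: x=[3.4028] v=[-0.3578]
Step 20: x=[3.3978] v=[-0.0333]
Step 21: x=[3.4416] v=[0.2921]
First v>=0 after going negative at step 21, time=3.1500

Answer: 3.1500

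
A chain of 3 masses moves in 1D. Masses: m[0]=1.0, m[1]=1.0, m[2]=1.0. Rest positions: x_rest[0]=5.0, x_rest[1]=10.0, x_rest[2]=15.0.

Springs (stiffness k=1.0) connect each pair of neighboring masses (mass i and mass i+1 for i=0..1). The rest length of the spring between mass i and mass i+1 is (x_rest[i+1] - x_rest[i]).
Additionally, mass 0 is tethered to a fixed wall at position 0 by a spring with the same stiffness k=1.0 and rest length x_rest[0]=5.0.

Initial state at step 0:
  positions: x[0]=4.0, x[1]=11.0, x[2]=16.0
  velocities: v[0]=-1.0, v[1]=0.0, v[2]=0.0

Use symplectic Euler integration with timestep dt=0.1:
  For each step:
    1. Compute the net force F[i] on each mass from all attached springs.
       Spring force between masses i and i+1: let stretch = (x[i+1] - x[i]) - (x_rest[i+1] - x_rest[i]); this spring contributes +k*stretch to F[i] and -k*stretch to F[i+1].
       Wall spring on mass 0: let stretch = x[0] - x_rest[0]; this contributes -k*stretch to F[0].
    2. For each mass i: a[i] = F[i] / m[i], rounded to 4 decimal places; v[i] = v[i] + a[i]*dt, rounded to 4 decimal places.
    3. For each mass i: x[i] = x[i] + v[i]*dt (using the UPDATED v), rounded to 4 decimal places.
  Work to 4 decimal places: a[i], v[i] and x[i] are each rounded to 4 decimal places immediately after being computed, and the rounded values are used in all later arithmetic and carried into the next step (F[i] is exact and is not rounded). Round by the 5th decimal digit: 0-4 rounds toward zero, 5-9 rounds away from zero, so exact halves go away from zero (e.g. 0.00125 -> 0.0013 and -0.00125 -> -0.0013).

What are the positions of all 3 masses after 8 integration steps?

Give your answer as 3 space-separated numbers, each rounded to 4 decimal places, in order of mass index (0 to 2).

Step 0: x=[4.0000 11.0000 16.0000] v=[-1.0000 0.0000 0.0000]
Step 1: x=[3.9300 10.9800 16.0000] v=[-0.7000 -0.2000 0.0000]
Step 2: x=[3.8912 10.9397 15.9998] v=[-0.3880 -0.4030 -0.0020]
Step 3: x=[3.8840 10.8795 15.9990] v=[-0.0723 -0.6018 -0.0080]
Step 4: x=[3.9079 10.8006 15.9970] v=[0.2389 -0.7894 -0.0200]
Step 5: x=[3.9616 10.7047 15.9930] v=[0.5374 -0.9590 -0.0396]
Step 6: x=[4.0432 10.5943 15.9862] v=[0.8156 -1.1045 -0.0684]
Step 7: x=[4.1498 10.4723 15.9754] v=[1.0664 -1.2204 -0.1076]
Step 8: x=[4.2782 10.3421 15.9596] v=[1.2837 -1.3023 -0.1579]

Answer: 4.2782 10.3421 15.9596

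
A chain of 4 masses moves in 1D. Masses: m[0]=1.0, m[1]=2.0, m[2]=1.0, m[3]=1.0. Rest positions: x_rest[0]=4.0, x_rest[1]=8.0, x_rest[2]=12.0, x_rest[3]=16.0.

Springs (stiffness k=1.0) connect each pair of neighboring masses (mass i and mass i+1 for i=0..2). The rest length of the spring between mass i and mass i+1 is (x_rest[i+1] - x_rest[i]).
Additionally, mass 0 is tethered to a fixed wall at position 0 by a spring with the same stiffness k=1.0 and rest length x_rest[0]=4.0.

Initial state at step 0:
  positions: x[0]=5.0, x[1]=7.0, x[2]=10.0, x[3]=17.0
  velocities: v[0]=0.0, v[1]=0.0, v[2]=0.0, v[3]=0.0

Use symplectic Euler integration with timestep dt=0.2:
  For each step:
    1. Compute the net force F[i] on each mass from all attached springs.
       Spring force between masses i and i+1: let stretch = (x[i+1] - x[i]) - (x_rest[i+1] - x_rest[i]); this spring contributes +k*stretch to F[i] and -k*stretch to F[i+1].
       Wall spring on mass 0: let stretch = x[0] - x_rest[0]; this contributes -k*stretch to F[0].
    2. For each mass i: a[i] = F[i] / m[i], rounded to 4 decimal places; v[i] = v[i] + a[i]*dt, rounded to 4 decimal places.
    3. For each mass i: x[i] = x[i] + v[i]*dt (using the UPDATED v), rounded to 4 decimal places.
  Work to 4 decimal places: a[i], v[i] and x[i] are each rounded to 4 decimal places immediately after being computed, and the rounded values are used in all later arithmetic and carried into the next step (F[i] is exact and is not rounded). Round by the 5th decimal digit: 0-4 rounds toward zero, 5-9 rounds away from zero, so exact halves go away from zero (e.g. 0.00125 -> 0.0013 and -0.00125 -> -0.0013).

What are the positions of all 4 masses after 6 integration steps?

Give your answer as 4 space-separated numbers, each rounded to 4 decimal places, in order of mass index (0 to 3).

Step 0: x=[5.0000 7.0000 10.0000 17.0000] v=[0.0000 0.0000 0.0000 0.0000]
Step 1: x=[4.8800 7.0200 10.1600 16.8800] v=[-0.6000 0.1000 0.8000 -0.6000]
Step 2: x=[4.6504 7.0600 10.4632 16.6512] v=[-1.1480 0.2000 1.5160 -1.1440]
Step 3: x=[4.3312 7.1199 10.8778 16.3349] v=[-1.5962 0.2994 2.0730 -1.5816]
Step 4: x=[3.9503 7.1992 11.3604 15.9603] v=[-1.9047 0.3963 2.4128 -1.8730]
Step 5: x=[3.5413 7.2967 11.8605 15.5617] v=[-2.0450 0.4875 2.5005 -1.9930]
Step 6: x=[3.1409 7.4104 12.3261 15.1751] v=[-2.0022 0.5683 2.3280 -1.9332]

Answer: 3.1409 7.4104 12.3261 15.1751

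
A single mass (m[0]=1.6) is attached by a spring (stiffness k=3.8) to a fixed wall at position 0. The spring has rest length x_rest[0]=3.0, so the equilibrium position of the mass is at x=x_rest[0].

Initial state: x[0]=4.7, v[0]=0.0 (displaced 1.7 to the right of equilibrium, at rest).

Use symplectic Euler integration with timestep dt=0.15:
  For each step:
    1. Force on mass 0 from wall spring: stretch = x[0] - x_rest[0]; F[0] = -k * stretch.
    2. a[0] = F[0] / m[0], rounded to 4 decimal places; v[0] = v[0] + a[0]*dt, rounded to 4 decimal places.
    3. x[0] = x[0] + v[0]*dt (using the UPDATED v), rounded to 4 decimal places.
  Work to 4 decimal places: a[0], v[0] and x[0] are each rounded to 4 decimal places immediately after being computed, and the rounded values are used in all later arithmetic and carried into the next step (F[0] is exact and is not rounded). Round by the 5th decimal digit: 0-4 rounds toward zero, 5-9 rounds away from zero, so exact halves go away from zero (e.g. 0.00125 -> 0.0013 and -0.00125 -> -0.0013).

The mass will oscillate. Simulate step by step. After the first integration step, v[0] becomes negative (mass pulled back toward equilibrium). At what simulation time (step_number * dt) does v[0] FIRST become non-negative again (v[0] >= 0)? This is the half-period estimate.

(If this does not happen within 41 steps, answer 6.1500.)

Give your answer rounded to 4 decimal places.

Answer: 2.1000

Derivation:
Step 0: x=[4.7000] v=[0.0000]
Step 1: x=[4.6092] v=[-0.6056]
Step 2: x=[4.4324] v=[-1.1789]
Step 3: x=[4.1790] v=[-1.6892]
Step 4: x=[3.8626] v=[-2.1092]
Step 5: x=[3.5001] v=[-2.4165]
Step 6: x=[3.1109] v=[-2.5947]
Step 7: x=[2.7158] v=[-2.6342]
Step 8: x=[2.3359] v=[-2.5330]
Step 9: x=[1.9914] v=[-2.2964]
Step 10: x=[1.7008] v=[-1.9371]
Step 11: x=[1.4797] v=[-1.4743]
Step 12: x=[1.3398] v=[-0.9327]
Step 13: x=[1.2886] v=[-0.3413]
Step 14: x=[1.3289] v=[0.2684]
First v>=0 after going negative at step 14, time=2.1000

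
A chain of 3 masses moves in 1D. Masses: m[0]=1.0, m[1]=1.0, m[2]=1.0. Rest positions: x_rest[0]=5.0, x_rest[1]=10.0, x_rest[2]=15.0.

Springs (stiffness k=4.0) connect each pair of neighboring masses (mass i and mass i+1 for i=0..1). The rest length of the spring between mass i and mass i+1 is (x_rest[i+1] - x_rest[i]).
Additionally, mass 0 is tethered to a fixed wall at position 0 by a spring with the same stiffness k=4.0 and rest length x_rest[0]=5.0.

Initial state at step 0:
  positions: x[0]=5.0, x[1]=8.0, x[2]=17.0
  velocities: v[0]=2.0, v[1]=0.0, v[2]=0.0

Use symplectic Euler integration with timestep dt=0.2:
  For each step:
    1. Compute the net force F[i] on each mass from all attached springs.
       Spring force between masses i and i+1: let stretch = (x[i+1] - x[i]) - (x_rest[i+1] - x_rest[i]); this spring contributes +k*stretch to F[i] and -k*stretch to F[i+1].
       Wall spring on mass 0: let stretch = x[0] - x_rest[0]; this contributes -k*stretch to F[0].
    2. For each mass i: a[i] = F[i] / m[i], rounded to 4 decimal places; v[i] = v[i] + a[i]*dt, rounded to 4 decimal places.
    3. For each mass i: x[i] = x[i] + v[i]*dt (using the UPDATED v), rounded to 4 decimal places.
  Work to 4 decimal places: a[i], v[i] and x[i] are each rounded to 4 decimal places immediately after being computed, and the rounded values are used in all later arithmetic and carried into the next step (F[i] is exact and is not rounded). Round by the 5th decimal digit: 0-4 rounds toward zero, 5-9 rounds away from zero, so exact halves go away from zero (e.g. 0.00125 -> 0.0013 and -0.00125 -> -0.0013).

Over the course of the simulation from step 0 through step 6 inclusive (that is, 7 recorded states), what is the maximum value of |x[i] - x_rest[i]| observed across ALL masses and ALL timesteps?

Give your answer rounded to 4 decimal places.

Step 0: x=[5.0000 8.0000 17.0000] v=[2.0000 0.0000 0.0000]
Step 1: x=[5.0800 8.9600 16.3600] v=[0.4000 4.8000 -3.2000]
Step 2: x=[4.9680 10.4832 15.3360] v=[-0.5600 7.6160 -5.1200]
Step 3: x=[4.9436 11.9004 14.3356] v=[-0.1222 7.0861 -5.0022]
Step 4: x=[5.2413 12.5942 13.7455] v=[1.4884 3.4688 -2.9504]
Step 5: x=[5.8768 12.2957 13.7712] v=[3.1777 -1.4925 0.1286]
Step 6: x=[6.5991 11.2063 14.3608] v=[3.6114 -5.4472 2.9482]
Max displacement = 2.5942

Answer: 2.5942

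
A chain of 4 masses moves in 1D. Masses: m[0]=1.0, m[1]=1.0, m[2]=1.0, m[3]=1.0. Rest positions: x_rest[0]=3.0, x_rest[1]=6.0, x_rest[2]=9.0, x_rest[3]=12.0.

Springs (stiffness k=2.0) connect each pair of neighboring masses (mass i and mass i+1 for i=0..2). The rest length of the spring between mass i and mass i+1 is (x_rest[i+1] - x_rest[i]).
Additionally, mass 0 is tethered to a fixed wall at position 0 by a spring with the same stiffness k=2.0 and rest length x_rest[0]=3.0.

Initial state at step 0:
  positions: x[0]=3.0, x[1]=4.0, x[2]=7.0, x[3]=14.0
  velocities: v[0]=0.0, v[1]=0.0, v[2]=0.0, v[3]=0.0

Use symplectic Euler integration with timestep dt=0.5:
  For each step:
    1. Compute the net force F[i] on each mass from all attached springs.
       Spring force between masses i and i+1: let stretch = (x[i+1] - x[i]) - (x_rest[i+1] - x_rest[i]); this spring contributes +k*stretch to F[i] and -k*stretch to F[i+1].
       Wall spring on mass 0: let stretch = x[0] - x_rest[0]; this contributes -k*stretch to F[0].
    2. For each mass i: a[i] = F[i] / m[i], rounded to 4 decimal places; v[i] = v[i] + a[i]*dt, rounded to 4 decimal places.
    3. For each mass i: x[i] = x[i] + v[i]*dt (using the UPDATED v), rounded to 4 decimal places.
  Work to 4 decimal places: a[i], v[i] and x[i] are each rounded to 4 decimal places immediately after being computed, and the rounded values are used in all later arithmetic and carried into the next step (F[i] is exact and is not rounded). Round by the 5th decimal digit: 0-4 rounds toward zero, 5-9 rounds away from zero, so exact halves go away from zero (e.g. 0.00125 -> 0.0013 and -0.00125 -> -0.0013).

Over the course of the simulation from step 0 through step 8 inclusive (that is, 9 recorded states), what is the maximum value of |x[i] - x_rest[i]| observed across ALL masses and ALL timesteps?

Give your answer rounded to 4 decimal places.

Step 0: x=[3.0000 4.0000 7.0000 14.0000] v=[0.0000 0.0000 0.0000 0.0000]
Step 1: x=[2.0000 5.0000 9.0000 12.0000] v=[-2.0000 2.0000 4.0000 -4.0000]
Step 2: x=[1.5000 6.5000 10.5000 10.0000] v=[-1.0000 3.0000 3.0000 -4.0000]
Step 3: x=[2.7500 7.5000 9.7500 9.7500] v=[2.5000 2.0000 -1.5000 -0.5000]
Step 4: x=[5.0000 7.2500 7.8750 11.0000] v=[4.5000 -0.5000 -3.7500 2.5000]
Step 5: x=[5.8750 6.1875 7.2500 12.1875] v=[1.7500 -2.1250 -1.2500 2.3750]
Step 6: x=[3.9688 5.5000 8.5625 12.4063] v=[-3.8125 -1.3750 2.6250 0.4375]
Step 7: x=[0.8438 5.5782 10.2657 12.2032] v=[-6.2501 0.1563 3.4063 -0.4063]
Step 8: x=[-0.3360 5.6329 10.5939 12.5313] v=[-2.3595 0.1094 0.6563 0.6562]
Max displacement = 3.3360

Answer: 3.3360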